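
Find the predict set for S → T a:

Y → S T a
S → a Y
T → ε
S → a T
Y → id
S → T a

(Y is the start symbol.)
{ 'a' }

PREDICT(S → T a) = (FIRST(RHS) \ {ε}) ∪ (FOLLOW(S) if ε ∈ FIRST(RHS), i.e. RHS ⇒* ε)
FIRST(T) = { ε }
FIRST(T a) = { 'a' }
ε ∉ FIRST(T a), so FOLLOW(S) is not added.
PREDICT(S → T a) = { 'a' }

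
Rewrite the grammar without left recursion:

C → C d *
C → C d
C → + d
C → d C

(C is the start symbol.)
C is directly left-recursive. The standard transformation for
  A → A α₁ | ... | A α_m | β₁ | ... | β_n
is
  A  → β₁ A' | ... | β_n A'
  A' → α₁ A' | ... | α_m A' | ε

C → + d becomes C → + d C'
C → d C becomes C → d C C'
C → C d * becomes C' → d * C'
C → C d becomes C' → d C'
Add C' → ε

Resulting grammar:
C → + d C'
C → d C C'
C' → d * C'
C' → d C'
C' → ε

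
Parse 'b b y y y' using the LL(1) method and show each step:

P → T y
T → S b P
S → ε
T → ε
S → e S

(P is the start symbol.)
LL(1) parsing maintains a stack (initially the start symbol over $) and the input. At each step: if the stack top is a terminal, match it against the current input token; if it is a non-terminal N, replace it with the RHS of M[N, lookahead] (the unique production whose predict set contains the lookahead).

Stack is shown with the top on the left.

Stack        Input        Action
--------------------------------
P $          b b y y y $  output P → T y
T y $        b b y y y $  output T → S b P
S b P y $    b b y y y $  output S → ε
b P y $      b b y y y $  match 'b'
P y $        b y y y $    output P → T y
T y y $      b y y y $    output T → S b P
S b P y y $  b y y y $    output S → ε
b P y y $    b y y y $    match 'b'
P y y $      y y y $      output P → T y
T y y y $    y y y $      output T → ε
y y y $      y y y $      match 'y'
y y $        y y $        match 'y'
y $          y $          match 'y'
$            $            accept

The string is accepted.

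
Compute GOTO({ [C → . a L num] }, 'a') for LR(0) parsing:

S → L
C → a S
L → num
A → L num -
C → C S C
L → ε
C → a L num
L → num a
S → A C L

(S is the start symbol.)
GOTO(I, 'a') = CLOSURE({ [A → αX.β] : [A → α.Xβ] ∈ I, X = 'a' })

Items with dot before 'a', with the dot advanced:
  [C → . a L num] → [C → a . L num]
Closure of the advanced items:
  [C → a . L num] has the dot before L: add [L → . num], [L → .], [L → . num a]

GOTO = { [C → a . L num], [L → . num a], [L → . num], [L → .] }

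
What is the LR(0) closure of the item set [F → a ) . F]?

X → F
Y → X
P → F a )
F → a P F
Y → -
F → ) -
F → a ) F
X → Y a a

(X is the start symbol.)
{ [F → . ) -], [F → . a ) F], [F → . a P F], [F → a ) . F] }

To compute CLOSURE, for each item [A → α.Bβ] where B is a non-terminal, add [B → .γ] for all productions B → γ; repeat for the newly added items until nothing changes.

Start with: [F → a ) . F]
  [F → a ) . F] has the dot before F: add [F → . a P F], [F → . ) -], [F → . a ) F]
No further items can be added.

CLOSURE = { [F → . ) -], [F → . a ) F], [F → . a P F], [F → a ) . F] }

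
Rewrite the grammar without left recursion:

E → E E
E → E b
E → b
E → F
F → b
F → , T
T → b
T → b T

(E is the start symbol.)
E → b E'
E → F E'
E' → E E'
E' → b E'
E' → ε
F → b
F → , T
T → b
T → b T

E is directly left-recursive. The standard transformation for
  A → A α₁ | ... | A α_m | β₁ | ... | β_n
is
  A  → β₁ A' | ... | β_n A'
  A' → α₁ A' | ... | α_m A' | ε

E → b becomes E → b E'
E → F becomes E → F E'
E → E E becomes E' → E E'
E → E b becomes E' → b E'
Add E' → ε

Productions for other non-terminals are unchanged:
  F → b
  F → , T
  T → b
  T → b T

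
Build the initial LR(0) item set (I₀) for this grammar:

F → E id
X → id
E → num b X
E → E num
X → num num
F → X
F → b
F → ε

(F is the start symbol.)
{ [E → . E num], [E → . num b X], [F → . E id], [F → . X], [F → . b], [F → .], [F' → . F], [X → . id], [X → . num num] }

First, augment the grammar with F' → F
I₀ = CLOSURE({ [F' → . F] }):
  [F' → . F] has the dot before F: add [F → . E id], [F → . X], [F → . b], [F → .]
  [F → . E id] has the dot before E: add [E → . num b X], [E → . E num]
  [F → . X] has the dot before X: add [X → . id], [X → . num num]
No further items can be added.

I₀ = { [E → . E num], [E → . num b X], [F → . E id], [F → . X], [F → . b], [F → .], [F' → . F], [X → . id], [X → . num num] }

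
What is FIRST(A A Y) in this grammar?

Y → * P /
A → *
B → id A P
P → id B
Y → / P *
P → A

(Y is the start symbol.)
{ '*' }

FIRST sets of the non-terminals involved (from the grammar, by fixed-point iteration):
  FIRST(A) = { '*' }

To compute FIRST(A A Y), process the symbols left to right:
Symbol A is a non-terminal. Add FIRST(A) \ {ε} = { '*' }
A is not nullable (ε ∉ FIRST(A)), so stop here.
FIRST(A A Y) = { '*' }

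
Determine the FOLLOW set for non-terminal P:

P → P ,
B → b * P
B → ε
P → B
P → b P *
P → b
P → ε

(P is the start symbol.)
{ $, '*', ',' }

P is the start symbol, so $ ∈ FOLLOW(P).
In P → P ,: P is followed by ',', add FIRST(',') \ {ε} = { ',' }
In B → b * P: P is at the end, add FOLLOW(B)
In P → b P *: P is followed by '*', add FIRST('*') \ {ε} = { '*' }

The FOLLOW sets referred to above (computed the same way, to a fixed point):
  FOLLOW(B) = { $, '*', ',' }

Taking the union: FOLLOW(P) = { $, '*', ',' }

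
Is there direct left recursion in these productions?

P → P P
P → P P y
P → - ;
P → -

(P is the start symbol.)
Yes, P is left-recursive

Direct left recursion occurs when N → N α for some non-terminal N (the right-hand side begins with the left-hand side itself).

P → P P: LEFT RECURSIVE (starts with P)
P → P P y: LEFT RECURSIVE (starts with P)
P → - ;: starts with '-'
P → -: starts with '-'

The grammar has direct left recursion on: P.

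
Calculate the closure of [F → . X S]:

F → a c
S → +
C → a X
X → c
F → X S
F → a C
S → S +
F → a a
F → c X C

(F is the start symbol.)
To compute CLOSURE, for each item [A → α.Bβ] where B is a non-terminal, add [B → .γ] for all productions B → γ; repeat for the newly added items until nothing changes.

Start with: [F → . X S]
  [F → . X S] has the dot before X: add [X → . c]
No further items can be added.

CLOSURE = { [F → . X S], [X → . c] }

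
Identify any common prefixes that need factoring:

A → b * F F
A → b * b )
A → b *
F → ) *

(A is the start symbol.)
Yes, A has productions with common prefix 'b *'

Left-factoring is needed when two productions for the same non-terminal
share a common prefix on the right-hand side.

Productions for A:
  A → b * F F
  A → b * b )
  A → b *

Found common prefix 'b *' in productions for A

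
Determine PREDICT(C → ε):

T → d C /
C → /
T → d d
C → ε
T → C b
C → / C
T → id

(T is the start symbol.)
{ '/', 'b' }

PREDICT(C → ε) = (FIRST(RHS) \ {ε}) ∪ (FOLLOW(C) if ε ∈ FIRST(RHS), i.e. RHS ⇒* ε)
The right-hand side is ε (FIRST(ε) = { ε }), so the predict set is FOLLOW(C) = { '/', 'b' }
PREDICT(C → ε) = { '/', 'b' }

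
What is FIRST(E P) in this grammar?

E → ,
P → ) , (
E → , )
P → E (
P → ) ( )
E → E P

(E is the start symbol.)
{ ',' }

FIRST sets of the non-terminals involved (from the grammar, by fixed-point iteration):
  FIRST(E) = { ',' }

To compute FIRST(E P), process the symbols left to right:
Symbol E is a non-terminal. Add FIRST(E) \ {ε} = { ',' }
E is not nullable (ε ∉ FIRST(E)), so stop here.
FIRST(E P) = { ',' }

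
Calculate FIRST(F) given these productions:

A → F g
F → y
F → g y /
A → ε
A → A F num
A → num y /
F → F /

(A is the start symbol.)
From F → y:
  - y is a terminal: add 'y' and stop
From F → g y /:
  - g is a terminal: add 'g' and stop
From F → F /:
  - F is the symbol being defined: contributes nothing new
    F is not nullable, so stop

Collecting: FIRST(F) = { 'g', 'y' }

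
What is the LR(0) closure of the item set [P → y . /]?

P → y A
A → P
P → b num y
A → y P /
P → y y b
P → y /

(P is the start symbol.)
{ [P → y . /] }

To compute CLOSURE, for each item [A → α.Bβ] where B is a non-terminal, add [B → .γ] for all productions B → γ; repeat for the newly added items until nothing changes.

Start with: [P → y . /]
The dot precedes the terminal '/', so nothing is added.

CLOSURE = { [P → y . /] }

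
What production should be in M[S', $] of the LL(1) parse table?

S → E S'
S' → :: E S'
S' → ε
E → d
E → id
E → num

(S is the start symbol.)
To find M[S', $], we find productions for S' where $ is in the predict set (PREDICT(N → α) = (FIRST(α) \ {ε}) ∪ (FOLLOW(N) if α ⇒* ε)).

Relevant sets:
  FOLLOW(S') = { $ }

S' → :: E S': PREDICT = { '::' }
S' → ε: PREDICT = { $ }
  $ is in predict set, so this production goes in M[S', $]

M[S', $] = S' → ε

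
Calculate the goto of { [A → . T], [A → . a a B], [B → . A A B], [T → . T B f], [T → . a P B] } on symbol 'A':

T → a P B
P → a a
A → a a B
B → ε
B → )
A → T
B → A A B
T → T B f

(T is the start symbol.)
{ [A → . T], [A → . a a B], [B → A . A B], [T → . T B f], [T → . a P B] }

GOTO(I, 'A') = CLOSURE({ [A → αX.β] : [A → α.Xβ] ∈ I, X = 'A' })

Items with dot before 'A', with the dot advanced:
  [B → . A A B] → [B → A . A B]
Closure of the advanced items:
  [B → A . A B] has the dot before A: add [A → . a a B], [A → . T]
  [A → . T] has the dot before T: add [T → . a P B], [T → . T B f]

GOTO = { [A → . T], [A → . a a B], [B → A . A B], [T → . T B f], [T → . a P B] }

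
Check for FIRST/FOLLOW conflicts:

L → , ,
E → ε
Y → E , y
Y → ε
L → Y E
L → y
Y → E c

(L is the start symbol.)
No FIRST/FOLLOW conflicts.

A FIRST/FOLLOW conflict occurs when a non-terminal N has a nullable alternative N → β (β ⇒* ε) and another alternative N → α with FIRST(α) ∩ FOLLOW(N) ≠ ∅: on such a lookahead the parser cannot decide between expanding α and letting N vanish via β.

Nullable non-terminals: E, L, Y.
FIRST sets used below: FIRST(Y) = { ',', 'c', ε }, FIRST(E) = { ε }
E has a nullable alternative but only one production, so nothing to check.

L: nullable alternative(s) L → Y E; FOLLOW(L) = { $ }
  L → , ,: FIRST \ {ε} = { ',' } — disjoint from FOLLOW(L)
  L → Y E: FIRST \ {ε} = { ',', 'c' } — this is the only nullable alternative, skip
  L → y: FIRST \ {ε} = { 'y' } — disjoint from FOLLOW(L)

Y: nullable alternative(s) Y → ε; FOLLOW(Y) = { $ }
  Y → E , y: FIRST \ {ε} = { ',' } — disjoint from FOLLOW(Y)
  Y → ε: FIRST \ {ε} = { } — this is the only nullable alternative, skip
  Y → E c: FIRST \ {ε} = { 'c' } — disjoint from FOLLOW(Y)

No FIRST/FOLLOW conflicts found.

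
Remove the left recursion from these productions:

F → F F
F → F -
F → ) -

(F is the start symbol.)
F is directly left-recursive. The standard transformation for
  A → A α₁ | ... | A α_m | β₁ | ... | β_n
is
  A  → β₁ A' | ... | β_n A'
  A' → α₁ A' | ... | α_m A' | ε

F → ) - becomes F → ) - F'
F → F F becomes F' → F F'
F → F - becomes F' → - F'
Add F' → ε

Resulting grammar:
F → ) - F'
F' → F F'
F' → - F'
F' → ε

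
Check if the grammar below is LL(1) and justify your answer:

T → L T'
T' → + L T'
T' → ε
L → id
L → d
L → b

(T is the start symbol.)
Yes, the grammar is LL(1).

Relevant sets:
  FOLLOW(T') = { $ }

For T':
  PREDICT(T' → '+' L T') = { '+' }
  PREDICT(T' → ε) = { $ }
For L:
  PREDICT(L → id) = { 'id' }
  PREDICT(L → d) = { 'd' }
  PREDICT(L → b) = { 'b' }
T has a single production, so nothing to check there.

All predict sets are disjoint. The grammar IS LL(1).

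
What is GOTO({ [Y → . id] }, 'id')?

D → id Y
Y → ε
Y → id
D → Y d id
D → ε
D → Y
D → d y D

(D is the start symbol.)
{ [Y → id .] }

GOTO(I, 'id') = CLOSURE({ [A → αX.β] : [A → α.Xβ] ∈ I, X = 'id' })

Items with dot before 'id', with the dot advanced:
  [Y → . id] → [Y → id .]
Closure adds nothing (no advanced item has the dot before a non-terminal).

GOTO = { [Y → id .] }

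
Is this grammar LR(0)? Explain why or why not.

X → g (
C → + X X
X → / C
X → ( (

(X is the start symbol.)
A grammar is LR(0) if no state in the canonical LR(0) collection has:
  - both a shift item (dot before a terminal) and a complete item (shift-reduce conflict), or
  - two or more complete items (reduce-reduce conflict; the accept item [X' → X .] counts as a complete item here).

Augment with X' → X and build the canonical LR(0) collection (I0 = CLOSURE({[X' → . X]}), then GOTO on every symbol after a dot until no new states appear). It has 11 states:
  I0: { [X → . ( (], [X → . / C], [X → . g (], [X' → . X] }  — shift
  I1: { [X → ( . (] }  — shift
  I2: { [C → . + X X], [X → / . C] }  — shift
  I3: { [X' → X .] }  — accept
  I4: { [X → g . (] }  — shift
  I5: { [X → g ( .] }  — reduce
  I6: { [C → + . X X], [X → . ( (], [X → . / C], [X → . g (] }  — shift
  I7: { [X → / C .] }  — reduce
  I8: { [C → + X . X], [X → . ( (], [X → . / C], [X → . g (] }  — shift
  I9: { [C → + X X .] }  — reduce
  I10: { [X → ( ( .] }  — reduce

Every state is either a pure shift/goto state or contains exactly one complete item and nothing to shift — no conflicts. The grammar is LR(0).

Answer: Yes, the grammar is LR(0)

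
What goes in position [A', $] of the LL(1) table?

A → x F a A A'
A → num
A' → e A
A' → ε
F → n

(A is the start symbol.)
To find M[A', $], we find productions for A' where $ is in the predict set (PREDICT(N → α) = (FIRST(α) \ {ε}) ∪ (FOLLOW(N) if α ⇒* ε)).

Relevant sets:
  FOLLOW(A') = { $, 'e' }

A' → e A: PREDICT = { 'e' }
A' → ε: PREDICT = { $, 'e' }
  $ is in predict set, so this production goes in M[A', $]

M[A', $] = A' → ε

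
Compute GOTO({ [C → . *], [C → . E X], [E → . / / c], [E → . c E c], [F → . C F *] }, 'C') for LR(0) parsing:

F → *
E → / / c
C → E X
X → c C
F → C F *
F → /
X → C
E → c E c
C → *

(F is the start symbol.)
{ [C → . *], [C → . E X], [E → . / / c], [E → . c E c], [F → . *], [F → . /], [F → . C F *], [F → C . F *] }

GOTO(I, 'C') = CLOSURE({ [A → αX.β] : [A → α.Xβ] ∈ I, X = 'C' })

Items with dot before 'C', with the dot advanced:
  [F → . C F *] → [F → C . F *]
Closure of the advanced items:
  [F → C . F *] has the dot before F: add [F → . *], [F → . C F *], [F → . /]
  [F → . C F *] has the dot before C: add [C → . E X], [C → . *]
  [C → . E X] has the dot before E: add [E → . / / c], [E → . c E c]

GOTO = { [C → . *], [C → . E X], [E → . / / c], [E → . c E c], [F → . *], [F → . /], [F → . C F *], [F → C . F *] }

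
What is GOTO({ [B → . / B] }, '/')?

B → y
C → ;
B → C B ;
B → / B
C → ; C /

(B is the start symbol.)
{ [B → . / B], [B → . C B ;], [B → . y], [B → / . B], [C → . ; C /], [C → . ;] }

GOTO(I, '/') = CLOSURE({ [A → αX.β] : [A → α.Xβ] ∈ I, X = '/' })

Items with dot before '/', with the dot advanced:
  [B → . / B] → [B → / . B]
Closure of the advanced items:
  [B → / . B] has the dot before B: add [B → . y], [B → . C B ;], [B → . / B]
  [B → . C B ;] has the dot before C: add [C → . ;], [C → . ; C /]

GOTO = { [B → . / B], [B → . C B ;], [B → . y], [B → / . B], [C → . ; C /], [C → . ;] }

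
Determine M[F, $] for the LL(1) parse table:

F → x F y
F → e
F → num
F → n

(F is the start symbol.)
Empty (error entry)

To find M[F, $], we find productions for F where $ is in the predict set (PREDICT(N → α) = (FIRST(α) \ {ε}) ∪ (FOLLOW(N) if α ⇒* ε)).

F → x F y: PREDICT = { 'x' }
F → e: PREDICT = { 'e' }
F → num: PREDICT = { 'num' }
F → n: PREDICT = { 'n' }

M[F, $] is empty (no production applies)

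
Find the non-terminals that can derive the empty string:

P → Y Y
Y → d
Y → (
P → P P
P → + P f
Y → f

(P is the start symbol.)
There are no ε-productions, so no non-terminal can derive ε.
No non-terminals are nullable.

Answer: None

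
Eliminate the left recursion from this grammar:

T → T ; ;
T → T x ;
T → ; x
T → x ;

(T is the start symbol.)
T is directly left-recursive. The standard transformation for
  A → A α₁ | ... | A α_m | β₁ | ... | β_n
is
  A  → β₁ A' | ... | β_n A'
  A' → α₁ A' | ... | α_m A' | ε

T → ; x becomes T → ; x T'
T → x ; becomes T → x ; T'
T → T ; ; becomes T' → ; ; T'
T → T x ; becomes T' → x ; T'
Add T' → ε

Resulting grammar:
T → ; x T'
T → x ; T'
T' → ; ; T'
T' → x ; T'
T' → ε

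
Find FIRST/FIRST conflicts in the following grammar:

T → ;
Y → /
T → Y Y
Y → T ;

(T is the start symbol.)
A FIRST/FIRST conflict occurs when two productions N → α and N → β for the same non-terminal have FIRST(α) ∩ FIRST(β) ≠ ∅ (with ε ∈ FIRST of a nullable right-hand side, so two nullable alternatives also conflict).

FIRST sets of the non-terminals at (or reachable through a nullable prefix from) the front of some alternative:
  FIRST(Y) = { '/', ';' }
  FIRST(T) = { '/', ';' }

Productions for T:
  T → ;: FIRST = { ';' }
  T → Y Y: FIRST = { '/', ';' }
Productions for Y:
  Y → /: FIRST = { '/' }
  Y → T ;: FIRST = { '/', ';' }

Conflict for T: T → ; and T → Y Y
  Overlap: { ';' }
Conflict for Y: Y → / and Y → T ;
  Overlap: { '/' }

Answer: Yes. T → ';' / T → Y Y on { ';' }; Y → '/' / Y → T ';' on { '/' }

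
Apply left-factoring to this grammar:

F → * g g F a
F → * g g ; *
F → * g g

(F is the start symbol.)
Left-factoring transforms A → αβ₁ | αβ₂ into A → αA' and A' → β₁ | β₂
(α is the longest common prefix among the alternatives). Repeat until
no nonterminal has two alternatives with a common prefix.

Round 1: F has alternatives sharing prefix '* g g'. Introduce F': F → * g g F'
  Add: F' → F a
  Add: F' → ; *
  Add: F' → ε

No remaining common prefixes — done.

Resulting grammar:
F → * g g F'
F' → F a
F' → ; *
F' → ε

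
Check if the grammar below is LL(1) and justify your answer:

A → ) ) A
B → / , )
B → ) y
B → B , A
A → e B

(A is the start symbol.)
Relevant sets:
  FIRST(B) = { ')', '/' }

For A:
  PREDICT(A → ')' ')' A) = { ')' }
  PREDICT(A → e B) = { 'e' }
For B:
  PREDICT(B → '/' ',' ')') = { '/' }
  PREDICT(B → ')' y) = { ')' }
  PREDICT(B → B ',' A) = { ')', '/' }

Conflict found: Predict set conflict for B: { '/' }
The grammar is NOT LL(1).

Answer: No. Predict set conflict for B: { '/' }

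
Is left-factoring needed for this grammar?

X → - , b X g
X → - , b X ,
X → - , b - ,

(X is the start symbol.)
Yes, X has productions with common prefix '- , b'

Left-factoring is needed when two productions for the same non-terminal
share a common prefix on the right-hand side.

Productions for X:
  X → - , b X g
  X → - , b X ,
  X → - , b - ,

Found common prefix '- , b' in productions for X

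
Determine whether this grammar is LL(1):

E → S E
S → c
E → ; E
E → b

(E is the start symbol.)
A grammar is LL(1) if for each non-terminal N with multiple productions, the predict sets of those productions are pairwise disjoint, where PREDICT(N → α) = (FIRST(α) \ {ε}) ∪ (FOLLOW(N) if α ⇒* ε).

Relevant sets:
  FIRST(S) = { 'c' }

For E:
  PREDICT(E → S E) = { 'c' }
  PREDICT(E → ';' E) = { ';' }
  PREDICT(E → b) = { 'b' }
S has a single production, so nothing to check there.

All predict sets are disjoint. The grammar IS LL(1).

Answer: Yes, the grammar is LL(1).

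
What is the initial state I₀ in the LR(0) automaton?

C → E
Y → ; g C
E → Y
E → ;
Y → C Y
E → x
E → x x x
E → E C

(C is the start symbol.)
First, augment the grammar with C' → C
I₀ = CLOSURE({ [C' → . C] }):
  [C' → . C] has the dot before C: add [C → . E]
  [C → . E] has the dot before E: add [E → . Y], [E → . ;], [E → . x], [E → . x x x], [E → . E C]
  [E → . Y] has the dot before Y: add [Y → . ; g C], [Y → . C Y]
No further items can be added.

I₀ = { [C → . E], [C' → . C], [E → . ;], [E → . E C], [E → . Y], [E → . x x x], [E → . x], [Y → . ; g C], [Y → . C Y] }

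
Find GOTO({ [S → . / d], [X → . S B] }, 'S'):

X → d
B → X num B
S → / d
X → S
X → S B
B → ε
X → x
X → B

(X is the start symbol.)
GOTO(I, 'S') = CLOSURE({ [A → αX.β] : [A → α.Xβ] ∈ I, X = 'S' })

Items with dot before 'S', with the dot advanced:
  [X → . S B] → [X → S . B]
Closure of the advanced items:
  [X → S . B] has the dot before B: add [B → . X num B], [B → .]
  [B → . X num B] has the dot before X: add [X → . d], [X → . S], [X → . S B], [X → . x], [X → . B]
  [X → . S] has the dot before S: add [S → . / d]

GOTO = { [B → . X num B], [B → .], [S → . / d], [X → . B], [X → . S B], [X → . S], [X → . d], [X → . x], [X → S . B] }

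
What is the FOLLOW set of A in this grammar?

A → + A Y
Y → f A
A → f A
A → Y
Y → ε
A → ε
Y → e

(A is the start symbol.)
To compute FOLLOW(A), find every occurrence of A on a right-hand side N → α A β: add FIRST(β) \ {ε}, and if β is empty or nullable also add FOLLOW(N). Iterate to a fixed point.

A is the start symbol, so $ ∈ FOLLOW(A).
In A → + A Y: A is followed by Y, add FIRST(Y) \ {ε} = { 'e', 'f' }
  Y is nullable, so FOLLOW(A) is also included — that is the set being defined, nothing new
In Y → f A: A is at the end, add FOLLOW(Y)
In A → f A: A is at the end; this adds FOLLOW(A) to itself — nothing new

The FOLLOW sets referred to above (computed the same way, to a fixed point):
  FOLLOW(Y) = { $, 'e', 'f' }

Taking the union: FOLLOW(A) = { $, 'e', 'f' }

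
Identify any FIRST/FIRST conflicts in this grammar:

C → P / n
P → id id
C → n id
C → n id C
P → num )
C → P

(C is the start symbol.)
A FIRST/FIRST conflict occurs when two productions N → α and N → β for the same non-terminal have FIRST(α) ∩ FIRST(β) ≠ ∅ (with ε ∈ FIRST of a nullable right-hand side, so two nullable alternatives also conflict).

FIRST sets of the non-terminals at (or reachable through a nullable prefix from) the front of some alternative:
  FIRST(P) = { 'id', 'num' }

Productions for C:
  C → P / n: FIRST = { 'id', 'num' }
  C → n id: FIRST = { 'n' }
  C → n id C: FIRST = { 'n' }
  C → P: FIRST = { 'id', 'num' }
Productions for P:
  P → id id: FIRST = { 'id' }
  P → num ): FIRST = { 'num' }

Conflict for C: C → P / n and C → P
  Overlap: { 'id', 'num' }
Conflict for C: C → n id and C → n id C
  Overlap: { 'n' }

Answer: Yes. C → P '/' n / C → P on { 'id', 'num' }; C → n id / C → n id C on { 'n' }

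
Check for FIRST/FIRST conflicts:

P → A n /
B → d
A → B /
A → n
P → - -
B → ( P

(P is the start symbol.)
FIRST sets of the non-terminals at (or reachable through a nullable prefix from) the front of some alternative:
  FIRST(A) = { '(', 'd', 'n' }
  FIRST(B) = { '(', 'd' }

Productions for P:
  P → A n /: FIRST = { '(', 'd', 'n' }
  P → - -: FIRST = { '-' }
Productions for B:
  B → d: FIRST = { 'd' }
  B → ( P: FIRST = { '(' }
Productions for A:
  A → B /: FIRST = { '(', 'd' }
  A → n: FIRST = { 'n' }

All alternatives of each non-terminal have pairwise disjoint FIRST sets.

Answer: No FIRST/FIRST conflicts.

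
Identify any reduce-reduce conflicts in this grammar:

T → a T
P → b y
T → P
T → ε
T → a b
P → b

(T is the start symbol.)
A reduce-reduce conflict occurs when an LR(0) state has two complete items [A → α .] and [B → β .] — both call for a reduction, and with no lookahead the parser cannot choose between them.

Augment with T' → T and build the canonical LR(0) collection (I0 = CLOSURE({[T' → . T]}), then GOTO on every symbol after a dot until no new states appear). It has 8 states:
  I0: { [P → . b y], [P → . b], [T → . P], [T → . a T], [T → . a b], [T → .], [T' → . T] }  — shift, reduce
  I1: { [T → P .] }  — reduce
  I2: { [T' → T .] }  — accept
  I3: { [P → . b y], [P → . b], [T → . P], [T → . a T], [T → . a b], [T → .], [T → a . T], [T → a . b] }  — shift, reduce
  I4: { [P → b . y], [P → b .] }  — shift, reduce
  I5: { [P → b y .] }  — reduce
  I6: { [T → a T .] }  — reduce
  I7: { [P → b . y], [P → b .], [T → a b .] }  — shift, 2 reduces

I7 contains complete items [P → b .], [T → a b .] — reduce-reduce conflict.

Answer: Yes — I7: [P → b .] vs [T → a b .]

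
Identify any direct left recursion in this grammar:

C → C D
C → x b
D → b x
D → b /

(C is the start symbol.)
Direct left recursion occurs when N → N α for some non-terminal N (the right-hand side begins with the left-hand side itself).

C → C D: LEFT RECURSIVE (starts with C)
C → x b: starts with x
D → b x: starts with b
D → b /: starts with b

The grammar has direct left recursion on: C.

Answer: Yes, C is left-recursive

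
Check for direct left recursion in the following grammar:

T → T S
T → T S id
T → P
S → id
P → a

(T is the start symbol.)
Direct left recursion occurs when N → N α for some non-terminal N (the right-hand side begins with the left-hand side itself).

T → T S: LEFT RECURSIVE (starts with T)
T → T S id: LEFT RECURSIVE (starts with T)
T → P: starts with P
S → id: starts with id
P → a: starts with a

The grammar has direct left recursion on: T.

Answer: Yes, T is left-recursive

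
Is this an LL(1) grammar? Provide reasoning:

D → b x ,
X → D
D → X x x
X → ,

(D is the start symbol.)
No. Predict set conflict for D: { 'b' }

A grammar is LL(1) if for each non-terminal N with multiple productions, the predict sets of those productions are pairwise disjoint, where PREDICT(N → α) = (FIRST(α) \ {ε}) ∪ (FOLLOW(N) if α ⇒* ε).

Relevant sets:
  FIRST(X) = { ',', 'b' }
  FIRST(D) = { ',', 'b' }

For D:
  PREDICT(D → b x ',') = { 'b' }
  PREDICT(D → X x x) = { ',', 'b' }
For X:
  PREDICT(X → D) = { ',', 'b' }
  PREDICT(X → ',') = { ',' }

Conflict found: Predict set conflict for D: { 'b' }
The grammar is NOT LL(1).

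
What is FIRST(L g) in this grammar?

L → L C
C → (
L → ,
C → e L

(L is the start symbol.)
{ ',' }

FIRST sets of the non-terminals involved (from the grammar, by fixed-point iteration):
  FIRST(L) = { ',' }

To compute FIRST(L g), process the symbols left to right:
Symbol L is a non-terminal. Add FIRST(L) \ {ε} = { ',' }
L is not nullable (ε ∉ FIRST(L)), so stop here.
FIRST(L g) = { ',' }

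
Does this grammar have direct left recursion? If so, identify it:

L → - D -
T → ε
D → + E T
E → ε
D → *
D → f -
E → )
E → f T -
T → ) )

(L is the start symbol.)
Direct left recursion occurs when N → N α for some non-terminal N (the right-hand side begins with the left-hand side itself).

L → - D -: starts with '-'
T → ε: starts with ε
D → + E T: starts with '+'
E → ε: starts with ε
D → *: starts with '*'
D → f -: starts with f
E → ): starts with ')'
E → f T -: starts with f
T → ) ): starts with ')'

No direct left recursion found.

Answer: No direct left recursion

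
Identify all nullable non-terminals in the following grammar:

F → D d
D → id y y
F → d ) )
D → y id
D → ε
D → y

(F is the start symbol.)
{ 'D' }

A non-terminal is nullable if it can derive ε (the empty string): either it has an ε-production, or it has a production whose right-hand side consists entirely of nullable non-terminals.

ε-productions: D → ε
So D is immediately nullable.
No further non-terminal can be added: every production for the remaining non-terminals contains a terminal or a non-nullable non-terminal.
Nullable = { 'D' }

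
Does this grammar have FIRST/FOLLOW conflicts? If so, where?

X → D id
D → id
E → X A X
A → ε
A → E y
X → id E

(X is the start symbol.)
Yes. A → E y with FOLLOW(A) on { 'id' }

Nullable non-terminals: A.
FIRST sets used below: FIRST(E) = { 'id' }

A: nullable alternative(s) A → ε; FOLLOW(A) = { 'id' }
  A → ε: FIRST \ {ε} = { } — this is the only nullable alternative, skip
  A → E y: FIRST \ {ε} = { 'id' } — overlaps FOLLOW(A) on { 'id' }: CONFLICT

D, E, X have no nullable alternative, so no FIRST/FOLLOW check is needed there.

So the grammar has 1 FIRST/FOLLOW conflict (marked CONFLICT above).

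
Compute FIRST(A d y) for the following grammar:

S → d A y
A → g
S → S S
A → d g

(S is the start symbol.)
{ 'd', 'g' }

FIRST sets of the non-terminals involved (from the grammar, by fixed-point iteration):
  FIRST(A) = { 'd', 'g' }

To compute FIRST(A d y), process the symbols left to right:
Symbol A is a non-terminal. Add FIRST(A) \ {ε} = { 'd', 'g' }
A is not nullable (ε ∉ FIRST(A)), so stop here.
FIRST(A d y) = { 'd', 'g' }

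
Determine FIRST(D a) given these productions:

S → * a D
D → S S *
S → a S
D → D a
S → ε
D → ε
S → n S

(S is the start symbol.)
{ '*', 'a', 'n' }

FIRST sets of the non-terminals involved (from the grammar, by fixed-point iteration):
  FIRST(D) = { '*', 'a', 'n', ε }

To compute FIRST(D a), process the symbols left to right:
Symbol D is a non-terminal. Add FIRST(D) \ {ε} = { '*', 'a', 'n' }
D is nullable (ε ∈ FIRST(D)), continue to the next symbol.
Symbol a is a terminal. Add 'a' and stop.
FIRST(D a) = { '*', 'a', 'n' }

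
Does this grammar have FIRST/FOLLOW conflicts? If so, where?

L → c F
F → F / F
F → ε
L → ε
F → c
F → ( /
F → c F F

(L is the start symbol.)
A FIRST/FOLLOW conflict occurs when a non-terminal N has a nullable alternative N → β (β ⇒* ε) and another alternative N → α with FIRST(α) ∩ FOLLOW(N) ≠ ∅: on such a lookahead the parser cannot decide between expanding α and letting N vanish via β.

Nullable non-terminals: F, L.
FIRST sets used below: FIRST(F) = { '(', '/', 'c', ε }

F: nullable alternative(s) F → ε; FOLLOW(F) = { $, '(', '/', 'c' }
  F → F / F: FIRST \ {ε} = { '(', '/', 'c' } — overlaps FOLLOW(F) on { '(', '/', 'c' }: CONFLICT
  F → ε: FIRST \ {ε} = { } — this is the only nullable alternative, skip
  F → c: FIRST \ {ε} = { 'c' } — overlaps FOLLOW(F) on { 'c' }: CONFLICT
  F → ( /: FIRST \ {ε} = { '(' } — overlaps FOLLOW(F) on { '(' }: CONFLICT
  F → c F F: FIRST \ {ε} = { 'c' } — overlaps FOLLOW(F) on { 'c' }: CONFLICT

L: nullable alternative(s) L → ε; FOLLOW(L) = { $ }
  L → c F: FIRST \ {ε} = { 'c' } — disjoint from FOLLOW(L)
  L → ε: FIRST \ {ε} = { } — this is the only nullable alternative, skip

So the grammar has 4 FIRST/FOLLOW conflicts (marked CONFLICT above).

Answer: Yes. F → F '/' F with FOLLOW(F) on { '(', '/', 'c' }; F → c with FOLLOW(F) on { 'c' }; F → '(' '/' with FOLLOW(F) on { '(' }; F → c F F with FOLLOW(F) on { 'c' }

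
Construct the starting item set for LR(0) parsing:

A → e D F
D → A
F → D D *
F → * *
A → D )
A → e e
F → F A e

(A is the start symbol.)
{ [A → . D )], [A → . e D F], [A → . e e], [A' → . A], [D → . A] }

First, augment the grammar with A' → A
I₀ = CLOSURE({ [A' → . A] }):
  [A' → . A] has the dot before A: add [A → . e D F], [A → . D )], [A → . e e]
  [A → . D )] has the dot before D: add [D → . A]
No further items can be added.

I₀ = { [A → . D )], [A → . e D F], [A → . e e], [A' → . A], [D → . A] }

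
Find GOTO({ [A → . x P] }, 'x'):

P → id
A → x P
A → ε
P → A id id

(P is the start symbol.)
GOTO(I, 'x') = CLOSURE({ [A → αX.β] : [A → α.Xβ] ∈ I, X = 'x' })

Items with dot before 'x', with the dot advanced:
  [A → . x P] → [A → x . P]
Closure of the advanced items:
  [A → x . P] has the dot before P: add [P → . id], [P → . A id id]
  [P → . A id id] has the dot before A: add [A → . x P], [A → .]

GOTO = { [A → . x P], [A → .], [A → x . P], [P → . A id id], [P → . id] }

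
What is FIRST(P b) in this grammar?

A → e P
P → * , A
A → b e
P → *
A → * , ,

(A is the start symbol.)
{ '*' }

FIRST sets of the non-terminals involved (from the grammar, by fixed-point iteration):
  FIRST(P) = { '*' }

To compute FIRST(P b), process the symbols left to right:
Symbol P is a non-terminal. Add FIRST(P) \ {ε} = { '*' }
P is not nullable (ε ∉ FIRST(P)), so stop here.
FIRST(P b) = { '*' }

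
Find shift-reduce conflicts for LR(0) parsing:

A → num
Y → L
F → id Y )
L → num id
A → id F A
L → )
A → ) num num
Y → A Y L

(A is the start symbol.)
Augment with A' → A and build the canonical LR(0) collection (I0 = CLOSURE({[A' → . A]}), then GOTO on every symbol after a dot until no new states appear). It has 21 states:
  I0: { [A → . ) num num], [A → . id F A], [A → . num], [A' → . A] }  — shift
  I1: { [A → ) . num num] }  — shift
  I2: { [A' → A .] }  — accept
  I3: { [A → id . F A], [F → . id Y )] }  — shift
  I4: { [A → num .] }  — reduce
  I5: { [A → . ) num num], [A → . id F A], [A → . num], [A → id F . A] }  — shift
  I6: { [A → . ) num num], [A → . id F A], [A → . num], [F → id . Y )], [L → . )], [L → . num id], [Y → . A Y L], [Y → . L] }  — shift
  I7: { [A → ) . num num], [L → ) .] }  — shift, reduce
  I8: { [A → . ) num num], [A → . id F A], [A → . num], [L → . )], [L → . num id], [Y → . A Y L], [Y → . L], [Y → A . Y L] }  — shift
  I9: { [Y → L .] }  — reduce
  I10: { [F → id Y . )] }  — shift
  I11: { [A → num .], [L → num . id] }  — shift, reduce
  I12: { [L → num id .] }  — reduce
  I13: { [F → id Y ) .] }  — reduce
  I14: { [L → . )], [L → . num id], [Y → A Y . L] }  — shift
  I15: { [L → ) .] }  — reduce
  I16: { [Y → A Y L .] }  — reduce
  I17: { [L → num . id] }  — shift
  I18: { [A → ) num . num] }  — shift
  I19: { [A → ) num num .] }  — reduce
  I20: { [A → id F A .] }  — reduce

I7 contains reduce item [L → ) .] and shift item [A → ) . num num] — shift-reduce conflict.
I11 contains reduce item [A → num .] and shift item [L → num . id] — shift-reduce conflict.

Answer: Yes — I7: [L → ) .] vs [A → ) . num num]; I11: [A → num .] vs [L → num . id]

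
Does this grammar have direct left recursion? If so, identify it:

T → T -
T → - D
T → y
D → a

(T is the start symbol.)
T → T -: LEFT RECURSIVE (starts with T)
T → - D: starts with '-'
T → y: starts with y
D → a: starts with a

The grammar has direct left recursion on: T.

Answer: Yes, T is left-recursive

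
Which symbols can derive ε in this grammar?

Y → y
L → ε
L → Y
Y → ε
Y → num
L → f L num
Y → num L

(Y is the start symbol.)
{ 'L', 'Y' }

A non-terminal is nullable if it can derive ε (the empty string): either it has an ε-production, or it has a production whose right-hand side consists entirely of nullable non-terminals.

ε-productions: L → ε, Y → ε
So L, Y are immediately nullable.
Every non-terminal is now nullable.
Nullable = { 'L', 'Y' }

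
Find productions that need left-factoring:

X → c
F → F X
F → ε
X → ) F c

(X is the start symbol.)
No, left-factoring is not needed

Left-factoring is needed when two productions for the same non-terminal
share a common prefix on the right-hand side.

Productions for X:
  X → c
  X → ) F c
Productions for F:
  F → F X
  F → ε

No common prefixes found.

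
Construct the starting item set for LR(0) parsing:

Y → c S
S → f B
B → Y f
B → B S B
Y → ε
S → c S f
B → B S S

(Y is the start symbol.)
{ [Y → . c S], [Y → .], [Y' → . Y] }

First, augment the grammar with Y' → Y
I₀ = CLOSURE({ [Y' → . Y] }):
  [Y' → . Y] has the dot before Y: add [Y → . c S], [Y → .]
No further items can be added.

I₀ = { [Y → . c S], [Y → .], [Y' → . Y] }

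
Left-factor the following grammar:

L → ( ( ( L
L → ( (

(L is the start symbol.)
Left-factoring transforms A → αβ₁ | αβ₂ into A → αA' and A' → β₁ | β₂
(α is the longest common prefix among the alternatives). Repeat until
no nonterminal has two alternatives with a common prefix.

Round 1: L has alternatives sharing prefix '( ('. Introduce L': L → ( ( L'
  Add: L' → ( L
  Add: L' → ε

No remaining common prefixes — done.

Resulting grammar:
L → ( ( L'
L' → ( L
L' → ε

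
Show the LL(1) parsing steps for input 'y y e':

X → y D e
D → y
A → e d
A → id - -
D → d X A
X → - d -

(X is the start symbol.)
LL(1) parsing maintains a stack (initially the start symbol over $) and the input. At each step: if the stack top is a terminal, match it against the current input token; if it is a non-terminal N, replace it with the RHS of M[N, lookahead] (the unique production whose predict set contains the lookahead).

Stack is shown with the top on the left.

Stack    Input    Action
------------------------
X $      y y e $  output X → y D e
y D e $  y y e $  match 'y'
D e $    y e $    output D → y
y e $    y e $    match 'y'
e $      e $      match 'e'
$        $        accept

The string is accepted.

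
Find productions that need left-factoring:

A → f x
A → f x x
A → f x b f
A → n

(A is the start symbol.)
Left-factoring is needed when two productions for the same non-terminal
share a common prefix on the right-hand side.

Productions for A:
  A → f x
  A → f x x
  A → f x b f
  A → n

Found common prefix 'f x' in productions for A

Answer: Yes, A has productions with common prefix 'f x'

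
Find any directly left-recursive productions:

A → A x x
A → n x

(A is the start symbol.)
Yes, A is left-recursive

Direct left recursion occurs when N → N α for some non-terminal N (the right-hand side begins with the left-hand side itself).

A → A x x: LEFT RECURSIVE (starts with A)
A → n x: starts with n

The grammar has direct left recursion on: A.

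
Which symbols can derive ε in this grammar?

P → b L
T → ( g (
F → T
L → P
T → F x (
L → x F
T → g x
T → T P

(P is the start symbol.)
None

A non-terminal is nullable if it can derive ε (the empty string): either it has an ε-production, or it has a production whose right-hand side consists entirely of nullable non-terminals.

There are no ε-productions, so no non-terminal can derive ε.
No non-terminals are nullable.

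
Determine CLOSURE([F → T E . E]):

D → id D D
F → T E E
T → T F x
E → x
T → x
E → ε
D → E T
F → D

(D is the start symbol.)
{ [E → . x], [E → .], [F → T E . E] }

Start with: [F → T E . E]
  [F → T E . E] has the dot before E: add [E → . x], [E → .]
No further items can be added.

CLOSURE = { [E → . x], [E → .], [F → T E . E] }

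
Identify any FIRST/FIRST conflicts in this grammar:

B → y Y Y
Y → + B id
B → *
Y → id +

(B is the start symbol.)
A FIRST/FIRST conflict occurs when two productions N → α and N → β for the same non-terminal have FIRST(α) ∩ FIRST(β) ≠ ∅ (with ε ∈ FIRST of a nullable right-hand side, so two nullable alternatives also conflict).

Productions for B:
  B → y Y Y: FIRST = { 'y' }
  B → *: FIRST = { '*' }
Productions for Y:
  Y → + B id: FIRST = { '+' }
  Y → id +: FIRST = { 'id' }

All alternatives of each non-terminal have pairwise disjoint FIRST sets.

Answer: No FIRST/FIRST conflicts.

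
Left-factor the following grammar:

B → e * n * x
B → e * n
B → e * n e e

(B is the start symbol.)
Left-factoring transforms A → αβ₁ | αβ₂ into A → αA' and A' → β₁ | β₂
(α is the longest common prefix among the alternatives). Repeat until
no nonterminal has two alternatives with a common prefix.

Round 1: B has alternatives sharing prefix 'e * n'. Introduce B': B → e * n B'
  Add: B' → * x
  Add: B' → ε
  Add: B' → e e

No remaining common prefixes — done.

Resulting grammar:
B → e * n B'
B' → * x
B' → ε
B' → e e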